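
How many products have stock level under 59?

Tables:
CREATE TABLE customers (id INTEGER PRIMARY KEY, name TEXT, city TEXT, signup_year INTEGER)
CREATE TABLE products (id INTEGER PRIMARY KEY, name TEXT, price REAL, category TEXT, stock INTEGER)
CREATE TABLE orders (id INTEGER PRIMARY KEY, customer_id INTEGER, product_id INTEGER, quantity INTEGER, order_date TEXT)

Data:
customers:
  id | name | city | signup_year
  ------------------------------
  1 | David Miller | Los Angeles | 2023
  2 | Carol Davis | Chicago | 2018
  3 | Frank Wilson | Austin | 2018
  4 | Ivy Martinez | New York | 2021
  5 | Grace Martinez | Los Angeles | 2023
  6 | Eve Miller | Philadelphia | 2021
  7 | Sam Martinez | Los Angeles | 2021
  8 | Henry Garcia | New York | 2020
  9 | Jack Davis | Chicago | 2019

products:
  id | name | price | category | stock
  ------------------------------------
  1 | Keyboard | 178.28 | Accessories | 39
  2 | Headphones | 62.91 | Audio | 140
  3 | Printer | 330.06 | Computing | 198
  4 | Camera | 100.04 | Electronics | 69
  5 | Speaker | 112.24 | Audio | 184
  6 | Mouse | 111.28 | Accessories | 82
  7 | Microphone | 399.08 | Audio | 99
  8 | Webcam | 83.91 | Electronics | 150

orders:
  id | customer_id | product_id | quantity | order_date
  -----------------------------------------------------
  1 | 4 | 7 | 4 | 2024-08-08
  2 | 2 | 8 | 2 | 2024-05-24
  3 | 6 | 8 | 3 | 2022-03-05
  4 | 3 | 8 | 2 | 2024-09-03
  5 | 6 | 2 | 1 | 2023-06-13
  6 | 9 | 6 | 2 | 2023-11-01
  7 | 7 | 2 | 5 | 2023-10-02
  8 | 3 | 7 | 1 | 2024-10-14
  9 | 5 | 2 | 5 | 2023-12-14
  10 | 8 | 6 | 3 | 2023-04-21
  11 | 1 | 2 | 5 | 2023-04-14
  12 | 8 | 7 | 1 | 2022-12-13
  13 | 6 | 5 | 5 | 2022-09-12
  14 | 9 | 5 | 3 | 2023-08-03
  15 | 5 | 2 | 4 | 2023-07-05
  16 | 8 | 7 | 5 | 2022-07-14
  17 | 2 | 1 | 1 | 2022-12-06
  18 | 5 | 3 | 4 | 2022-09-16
SELECT COUNT(*) FROM products WHERE stock < 59

Execution result:
1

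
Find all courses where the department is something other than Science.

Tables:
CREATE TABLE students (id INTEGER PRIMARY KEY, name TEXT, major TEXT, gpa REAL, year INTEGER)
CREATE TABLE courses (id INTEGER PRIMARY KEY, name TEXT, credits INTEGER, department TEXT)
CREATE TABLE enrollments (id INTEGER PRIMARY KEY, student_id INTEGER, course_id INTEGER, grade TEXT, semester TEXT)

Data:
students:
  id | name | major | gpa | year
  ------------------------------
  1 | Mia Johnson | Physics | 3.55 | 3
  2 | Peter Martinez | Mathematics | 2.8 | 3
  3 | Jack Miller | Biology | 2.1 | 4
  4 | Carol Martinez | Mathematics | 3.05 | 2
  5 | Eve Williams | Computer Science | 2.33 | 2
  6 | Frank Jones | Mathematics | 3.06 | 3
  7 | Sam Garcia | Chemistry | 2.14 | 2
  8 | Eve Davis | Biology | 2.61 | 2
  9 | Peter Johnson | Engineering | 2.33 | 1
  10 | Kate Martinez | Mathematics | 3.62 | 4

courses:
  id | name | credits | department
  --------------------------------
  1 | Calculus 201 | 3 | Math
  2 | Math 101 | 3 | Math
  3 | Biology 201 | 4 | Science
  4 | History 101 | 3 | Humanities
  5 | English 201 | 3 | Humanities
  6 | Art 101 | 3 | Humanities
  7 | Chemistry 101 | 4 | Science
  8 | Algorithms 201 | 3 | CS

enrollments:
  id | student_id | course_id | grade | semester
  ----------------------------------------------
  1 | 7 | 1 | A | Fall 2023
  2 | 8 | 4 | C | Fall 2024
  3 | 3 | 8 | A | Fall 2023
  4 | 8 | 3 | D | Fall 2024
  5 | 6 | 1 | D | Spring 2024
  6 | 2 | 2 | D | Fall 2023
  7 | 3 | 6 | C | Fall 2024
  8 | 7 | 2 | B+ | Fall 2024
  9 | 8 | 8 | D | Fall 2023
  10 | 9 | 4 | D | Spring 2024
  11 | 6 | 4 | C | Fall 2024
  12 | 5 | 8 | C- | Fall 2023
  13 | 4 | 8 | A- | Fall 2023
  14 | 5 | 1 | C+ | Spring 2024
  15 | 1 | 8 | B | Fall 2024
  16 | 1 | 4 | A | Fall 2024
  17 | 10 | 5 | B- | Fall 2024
SELECT name, department FROM courses WHERE department <> 'Science'

Execution result:
name | department
Calculus 201 | Math
Math 101 | Math
History 101 | Humanities
English 201 | Humanities
Art 101 | Humanities
Algorithms 201 | CS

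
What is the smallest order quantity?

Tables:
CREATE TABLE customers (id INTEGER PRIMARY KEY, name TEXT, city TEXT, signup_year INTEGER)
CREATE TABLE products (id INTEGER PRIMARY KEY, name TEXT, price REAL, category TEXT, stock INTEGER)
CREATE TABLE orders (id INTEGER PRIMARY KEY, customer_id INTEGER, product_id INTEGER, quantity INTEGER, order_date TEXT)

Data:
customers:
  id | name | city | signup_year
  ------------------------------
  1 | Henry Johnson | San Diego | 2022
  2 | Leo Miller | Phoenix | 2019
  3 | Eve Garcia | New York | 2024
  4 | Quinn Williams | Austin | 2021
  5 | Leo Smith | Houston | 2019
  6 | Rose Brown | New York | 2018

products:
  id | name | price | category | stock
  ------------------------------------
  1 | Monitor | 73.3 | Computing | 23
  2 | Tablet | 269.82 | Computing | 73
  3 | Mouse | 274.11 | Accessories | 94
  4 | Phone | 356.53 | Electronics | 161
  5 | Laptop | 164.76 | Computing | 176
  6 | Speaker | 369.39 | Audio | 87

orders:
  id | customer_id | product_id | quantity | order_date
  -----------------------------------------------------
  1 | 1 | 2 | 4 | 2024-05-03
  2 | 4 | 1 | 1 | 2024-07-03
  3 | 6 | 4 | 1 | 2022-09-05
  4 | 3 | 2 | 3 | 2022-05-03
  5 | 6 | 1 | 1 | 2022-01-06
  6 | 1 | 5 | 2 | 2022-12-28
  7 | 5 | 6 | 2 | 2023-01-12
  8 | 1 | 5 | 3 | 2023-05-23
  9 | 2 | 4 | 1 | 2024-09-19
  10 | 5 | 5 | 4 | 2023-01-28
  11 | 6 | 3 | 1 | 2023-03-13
SELECT MIN(quantity) FROM orders

Execution result:
1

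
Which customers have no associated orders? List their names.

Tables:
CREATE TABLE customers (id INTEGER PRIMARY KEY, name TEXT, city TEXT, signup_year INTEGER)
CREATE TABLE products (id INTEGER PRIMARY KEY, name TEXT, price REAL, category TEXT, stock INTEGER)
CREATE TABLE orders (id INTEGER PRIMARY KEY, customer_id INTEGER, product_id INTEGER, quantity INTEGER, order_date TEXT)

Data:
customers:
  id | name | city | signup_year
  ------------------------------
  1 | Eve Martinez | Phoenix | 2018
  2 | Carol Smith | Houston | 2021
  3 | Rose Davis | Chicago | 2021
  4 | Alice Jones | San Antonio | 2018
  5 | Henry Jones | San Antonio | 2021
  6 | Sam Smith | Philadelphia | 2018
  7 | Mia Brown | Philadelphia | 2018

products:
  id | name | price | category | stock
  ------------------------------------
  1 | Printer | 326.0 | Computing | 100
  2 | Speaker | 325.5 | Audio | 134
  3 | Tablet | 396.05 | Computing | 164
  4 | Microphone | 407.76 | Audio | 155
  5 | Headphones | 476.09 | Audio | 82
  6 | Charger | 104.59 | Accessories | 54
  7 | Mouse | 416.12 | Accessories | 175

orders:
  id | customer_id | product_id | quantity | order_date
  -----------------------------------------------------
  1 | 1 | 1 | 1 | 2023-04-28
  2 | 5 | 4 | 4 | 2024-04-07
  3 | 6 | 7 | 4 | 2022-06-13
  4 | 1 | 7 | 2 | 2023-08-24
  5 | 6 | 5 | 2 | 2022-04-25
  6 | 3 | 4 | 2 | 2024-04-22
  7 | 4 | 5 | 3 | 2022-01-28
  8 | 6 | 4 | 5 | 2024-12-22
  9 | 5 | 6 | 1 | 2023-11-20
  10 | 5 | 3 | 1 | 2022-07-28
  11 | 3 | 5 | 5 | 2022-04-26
SELECT p.name FROM customers p LEFT JOIN orders c ON c.customer_id = p.id WHERE c.id IS NULL

Execution result:
name
Carol Smith
Mia Brown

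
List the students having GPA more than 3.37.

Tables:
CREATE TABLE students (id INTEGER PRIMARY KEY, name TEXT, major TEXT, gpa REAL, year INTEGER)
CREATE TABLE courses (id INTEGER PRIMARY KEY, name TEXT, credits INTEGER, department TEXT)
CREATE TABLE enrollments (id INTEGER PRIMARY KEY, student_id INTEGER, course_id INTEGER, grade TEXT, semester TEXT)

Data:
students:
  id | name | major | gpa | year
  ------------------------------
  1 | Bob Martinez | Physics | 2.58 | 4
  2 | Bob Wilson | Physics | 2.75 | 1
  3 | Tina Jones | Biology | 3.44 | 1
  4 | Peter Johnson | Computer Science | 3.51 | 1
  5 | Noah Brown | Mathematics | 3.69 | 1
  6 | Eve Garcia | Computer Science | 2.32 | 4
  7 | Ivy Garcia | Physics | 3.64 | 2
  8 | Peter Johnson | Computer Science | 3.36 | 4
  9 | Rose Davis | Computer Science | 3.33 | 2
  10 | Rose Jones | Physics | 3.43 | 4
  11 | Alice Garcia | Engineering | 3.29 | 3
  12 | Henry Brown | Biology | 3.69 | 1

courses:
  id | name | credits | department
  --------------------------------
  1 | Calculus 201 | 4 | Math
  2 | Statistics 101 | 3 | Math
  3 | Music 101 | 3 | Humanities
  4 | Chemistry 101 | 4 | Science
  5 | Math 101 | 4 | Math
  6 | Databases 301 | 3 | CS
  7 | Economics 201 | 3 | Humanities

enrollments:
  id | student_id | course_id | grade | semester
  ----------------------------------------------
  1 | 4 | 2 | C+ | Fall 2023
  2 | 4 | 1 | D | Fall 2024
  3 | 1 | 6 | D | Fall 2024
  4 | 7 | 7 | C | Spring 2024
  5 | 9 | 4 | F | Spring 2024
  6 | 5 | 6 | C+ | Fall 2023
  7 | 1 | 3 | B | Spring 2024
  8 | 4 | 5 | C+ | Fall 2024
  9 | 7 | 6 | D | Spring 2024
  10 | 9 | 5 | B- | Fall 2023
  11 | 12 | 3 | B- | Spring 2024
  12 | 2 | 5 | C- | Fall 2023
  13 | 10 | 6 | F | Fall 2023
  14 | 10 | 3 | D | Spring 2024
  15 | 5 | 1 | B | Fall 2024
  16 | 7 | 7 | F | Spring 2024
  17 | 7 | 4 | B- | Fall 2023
SELECT name, gpa FROM students WHERE gpa > 3.37

Execution result:
name | gpa
Tina Jones | 3.44
Peter Johnson | 3.51
Noah Brown | 3.69
Ivy Garcia | 3.64
Rose Jones | 3.43
Henry Brown | 3.69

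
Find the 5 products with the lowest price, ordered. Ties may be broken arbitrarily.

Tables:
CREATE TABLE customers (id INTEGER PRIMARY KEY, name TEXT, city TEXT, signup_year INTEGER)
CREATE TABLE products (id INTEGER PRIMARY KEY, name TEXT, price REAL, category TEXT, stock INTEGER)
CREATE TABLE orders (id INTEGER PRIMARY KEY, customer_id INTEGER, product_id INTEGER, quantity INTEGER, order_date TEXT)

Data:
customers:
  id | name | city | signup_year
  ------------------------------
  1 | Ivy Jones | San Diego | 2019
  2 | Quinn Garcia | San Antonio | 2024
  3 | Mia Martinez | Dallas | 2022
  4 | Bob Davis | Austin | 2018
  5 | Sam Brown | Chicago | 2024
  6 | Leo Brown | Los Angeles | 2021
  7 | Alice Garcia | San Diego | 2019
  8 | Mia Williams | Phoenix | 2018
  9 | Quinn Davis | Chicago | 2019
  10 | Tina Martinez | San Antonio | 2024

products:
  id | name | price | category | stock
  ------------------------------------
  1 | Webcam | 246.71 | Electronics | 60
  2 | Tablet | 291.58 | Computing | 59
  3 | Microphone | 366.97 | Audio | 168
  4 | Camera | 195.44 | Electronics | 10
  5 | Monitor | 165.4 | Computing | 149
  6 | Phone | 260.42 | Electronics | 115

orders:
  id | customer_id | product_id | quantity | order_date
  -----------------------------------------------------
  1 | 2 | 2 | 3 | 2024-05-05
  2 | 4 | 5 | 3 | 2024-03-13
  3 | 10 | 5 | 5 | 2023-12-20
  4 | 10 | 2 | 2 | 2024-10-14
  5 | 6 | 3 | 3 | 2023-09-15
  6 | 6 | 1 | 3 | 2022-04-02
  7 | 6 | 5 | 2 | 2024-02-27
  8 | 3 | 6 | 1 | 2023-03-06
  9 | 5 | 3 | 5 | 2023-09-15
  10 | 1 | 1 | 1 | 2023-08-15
SELECT name, price FROM products ORDER BY price ASC LIMIT 5

Execution result:
name | price
Monitor | 165.40
Camera | 195.44
Webcam | 246.71
Phone | 260.42
Tablet | 291.58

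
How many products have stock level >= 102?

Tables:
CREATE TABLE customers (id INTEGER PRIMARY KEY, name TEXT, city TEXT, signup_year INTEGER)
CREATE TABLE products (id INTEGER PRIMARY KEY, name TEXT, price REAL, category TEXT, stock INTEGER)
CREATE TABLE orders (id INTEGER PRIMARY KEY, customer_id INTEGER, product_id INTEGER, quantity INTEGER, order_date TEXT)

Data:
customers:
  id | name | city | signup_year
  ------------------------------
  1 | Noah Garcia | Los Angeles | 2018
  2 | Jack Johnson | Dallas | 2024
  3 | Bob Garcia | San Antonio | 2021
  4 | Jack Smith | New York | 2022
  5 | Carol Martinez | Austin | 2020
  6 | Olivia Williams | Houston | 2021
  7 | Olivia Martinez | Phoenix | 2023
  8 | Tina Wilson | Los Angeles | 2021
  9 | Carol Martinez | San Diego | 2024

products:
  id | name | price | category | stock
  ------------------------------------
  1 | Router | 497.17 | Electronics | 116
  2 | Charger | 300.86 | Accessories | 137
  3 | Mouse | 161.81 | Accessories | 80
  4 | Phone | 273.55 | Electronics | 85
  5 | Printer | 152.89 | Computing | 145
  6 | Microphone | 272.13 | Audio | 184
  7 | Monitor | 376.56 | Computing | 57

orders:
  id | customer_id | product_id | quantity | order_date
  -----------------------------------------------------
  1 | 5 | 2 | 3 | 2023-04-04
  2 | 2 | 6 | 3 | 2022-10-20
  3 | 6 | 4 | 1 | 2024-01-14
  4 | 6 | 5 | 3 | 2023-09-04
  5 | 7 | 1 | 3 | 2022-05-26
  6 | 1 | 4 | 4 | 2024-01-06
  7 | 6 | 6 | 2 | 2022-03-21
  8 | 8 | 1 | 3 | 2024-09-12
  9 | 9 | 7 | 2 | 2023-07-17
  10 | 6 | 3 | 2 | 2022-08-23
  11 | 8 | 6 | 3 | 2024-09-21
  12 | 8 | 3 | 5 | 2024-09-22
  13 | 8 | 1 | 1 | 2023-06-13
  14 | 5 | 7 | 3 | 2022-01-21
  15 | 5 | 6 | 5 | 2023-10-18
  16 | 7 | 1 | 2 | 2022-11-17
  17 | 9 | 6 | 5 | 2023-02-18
SELECT COUNT(*) FROM products WHERE stock >= 102

Execution result:
4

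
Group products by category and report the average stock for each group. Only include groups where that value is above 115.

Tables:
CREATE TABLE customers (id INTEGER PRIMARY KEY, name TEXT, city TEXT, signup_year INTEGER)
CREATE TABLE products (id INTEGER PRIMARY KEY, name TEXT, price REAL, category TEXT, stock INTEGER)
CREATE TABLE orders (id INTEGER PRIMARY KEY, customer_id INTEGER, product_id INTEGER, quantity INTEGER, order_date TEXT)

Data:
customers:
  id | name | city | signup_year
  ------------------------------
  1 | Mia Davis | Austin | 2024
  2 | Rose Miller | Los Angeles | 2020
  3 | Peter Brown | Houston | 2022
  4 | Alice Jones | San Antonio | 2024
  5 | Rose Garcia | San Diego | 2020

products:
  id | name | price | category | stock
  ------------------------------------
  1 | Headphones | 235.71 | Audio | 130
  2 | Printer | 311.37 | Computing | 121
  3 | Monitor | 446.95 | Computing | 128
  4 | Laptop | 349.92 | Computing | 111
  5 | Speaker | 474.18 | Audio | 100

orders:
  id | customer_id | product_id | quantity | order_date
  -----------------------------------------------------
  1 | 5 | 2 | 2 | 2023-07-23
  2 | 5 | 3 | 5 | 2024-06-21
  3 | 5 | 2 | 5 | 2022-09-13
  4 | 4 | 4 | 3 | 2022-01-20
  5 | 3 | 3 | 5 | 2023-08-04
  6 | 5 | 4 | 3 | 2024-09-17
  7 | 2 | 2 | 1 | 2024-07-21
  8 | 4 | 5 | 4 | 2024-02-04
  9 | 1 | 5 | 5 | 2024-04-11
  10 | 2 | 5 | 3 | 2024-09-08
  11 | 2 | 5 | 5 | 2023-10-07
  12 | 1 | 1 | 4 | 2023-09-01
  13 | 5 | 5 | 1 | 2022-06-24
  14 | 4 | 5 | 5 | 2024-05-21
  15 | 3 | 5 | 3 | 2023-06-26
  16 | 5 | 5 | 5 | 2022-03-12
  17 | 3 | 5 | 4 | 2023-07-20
SELECT category, AVG(stock) AS avg_stock FROM products GROUP BY category HAVING AVG(stock) > 115

Execution result:
category | avg_stock
Computing | 120.00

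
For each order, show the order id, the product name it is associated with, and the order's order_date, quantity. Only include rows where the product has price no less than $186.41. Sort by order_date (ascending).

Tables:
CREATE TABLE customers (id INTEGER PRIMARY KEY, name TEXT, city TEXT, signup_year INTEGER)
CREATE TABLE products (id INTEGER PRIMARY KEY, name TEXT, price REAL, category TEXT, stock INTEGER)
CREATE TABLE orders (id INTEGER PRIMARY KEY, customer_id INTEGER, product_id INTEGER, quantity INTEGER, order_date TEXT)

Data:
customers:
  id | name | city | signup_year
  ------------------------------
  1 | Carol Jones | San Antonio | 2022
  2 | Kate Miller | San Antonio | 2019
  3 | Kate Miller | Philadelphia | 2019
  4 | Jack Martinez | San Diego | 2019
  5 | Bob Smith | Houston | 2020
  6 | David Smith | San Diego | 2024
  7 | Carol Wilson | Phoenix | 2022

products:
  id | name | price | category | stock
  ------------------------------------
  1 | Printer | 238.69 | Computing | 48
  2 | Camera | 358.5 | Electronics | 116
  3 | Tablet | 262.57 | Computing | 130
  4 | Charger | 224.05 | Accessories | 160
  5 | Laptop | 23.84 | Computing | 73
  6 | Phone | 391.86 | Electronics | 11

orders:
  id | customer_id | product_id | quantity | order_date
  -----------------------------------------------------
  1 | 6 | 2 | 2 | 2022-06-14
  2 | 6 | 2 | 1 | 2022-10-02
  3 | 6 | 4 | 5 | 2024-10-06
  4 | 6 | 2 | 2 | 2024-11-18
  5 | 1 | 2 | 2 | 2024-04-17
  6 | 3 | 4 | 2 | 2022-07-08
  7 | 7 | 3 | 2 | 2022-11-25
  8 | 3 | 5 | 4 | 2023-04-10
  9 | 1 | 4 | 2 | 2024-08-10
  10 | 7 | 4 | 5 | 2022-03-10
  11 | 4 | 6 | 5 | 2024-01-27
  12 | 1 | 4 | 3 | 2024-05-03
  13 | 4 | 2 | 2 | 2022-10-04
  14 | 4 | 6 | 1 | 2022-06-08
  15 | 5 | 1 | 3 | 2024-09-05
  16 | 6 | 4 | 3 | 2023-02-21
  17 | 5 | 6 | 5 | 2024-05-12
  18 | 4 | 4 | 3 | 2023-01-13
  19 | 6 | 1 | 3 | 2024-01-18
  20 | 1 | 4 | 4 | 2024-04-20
SELECT c.id, p.name AS product, c.order_date, c.quantity FROM orders c JOIN products p ON c.product_id = p.id WHERE p.price >= 186.41 ORDER BY c.order_date ASC

Execution result:
id | product | order_date | quantity
10 | Charger | 2022-03-10 | 5
14 | Phone | 2022-06-08 | 1
1 | Camera | 2022-06-14 | 2
6 | Charger | 2022-07-08 | 2
2 | Camera | 2022-10-02 | 1
13 | Camera | 2022-10-04 | 2
7 | Tablet | 2022-11-25 | 2
18 | Charger | 2023-01-13 | 3
16 | Charger | 2023-02-21 | 3
19 | Printer | 2024-01-18 | 3
11 | Phone | 2024-01-27 | 5
5 | Camera | 2024-04-17 | 2
20 | Charger | 2024-04-20 | 4
12 | Charger | 2024-05-03 | 3
17 | Phone | 2024-05-12 | 5
9 | Charger | 2024-08-10 | 2
15 | Printer | 2024-09-05 | 3
3 | Charger | 2024-10-06 | 5
4 | Camera | 2024-11-18 | 2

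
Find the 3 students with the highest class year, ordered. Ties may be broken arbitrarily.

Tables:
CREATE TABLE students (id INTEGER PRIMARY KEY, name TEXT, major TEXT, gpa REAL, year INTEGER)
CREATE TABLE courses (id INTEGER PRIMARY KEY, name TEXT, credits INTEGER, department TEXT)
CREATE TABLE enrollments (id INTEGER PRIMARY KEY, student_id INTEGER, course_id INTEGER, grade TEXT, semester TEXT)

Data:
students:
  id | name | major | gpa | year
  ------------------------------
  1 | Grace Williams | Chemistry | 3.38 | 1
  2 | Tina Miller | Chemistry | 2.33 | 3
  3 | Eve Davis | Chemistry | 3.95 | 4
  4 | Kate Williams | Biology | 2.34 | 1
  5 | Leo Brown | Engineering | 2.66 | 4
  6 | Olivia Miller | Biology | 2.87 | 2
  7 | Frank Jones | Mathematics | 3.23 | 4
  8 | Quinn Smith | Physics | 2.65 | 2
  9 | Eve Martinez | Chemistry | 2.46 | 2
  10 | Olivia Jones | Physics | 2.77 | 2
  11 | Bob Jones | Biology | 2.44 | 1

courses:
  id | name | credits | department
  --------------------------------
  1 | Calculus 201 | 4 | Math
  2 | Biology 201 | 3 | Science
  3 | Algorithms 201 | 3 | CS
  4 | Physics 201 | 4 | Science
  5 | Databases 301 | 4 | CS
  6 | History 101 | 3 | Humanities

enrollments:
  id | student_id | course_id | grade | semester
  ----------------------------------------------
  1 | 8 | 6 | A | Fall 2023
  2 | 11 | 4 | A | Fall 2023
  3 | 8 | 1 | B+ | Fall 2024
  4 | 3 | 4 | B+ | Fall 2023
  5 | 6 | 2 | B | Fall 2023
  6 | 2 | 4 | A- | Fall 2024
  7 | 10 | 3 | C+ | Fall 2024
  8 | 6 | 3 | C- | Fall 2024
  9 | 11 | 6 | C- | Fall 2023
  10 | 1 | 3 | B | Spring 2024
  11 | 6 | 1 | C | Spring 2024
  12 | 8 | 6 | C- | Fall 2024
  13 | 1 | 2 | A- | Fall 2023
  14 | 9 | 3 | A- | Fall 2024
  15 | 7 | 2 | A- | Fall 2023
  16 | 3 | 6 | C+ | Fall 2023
SELECT name, year FROM students ORDER BY year DESC LIMIT 3

Execution result:
name | year
Eve Davis | 4
Leo Brown | 4
Frank Jones | 4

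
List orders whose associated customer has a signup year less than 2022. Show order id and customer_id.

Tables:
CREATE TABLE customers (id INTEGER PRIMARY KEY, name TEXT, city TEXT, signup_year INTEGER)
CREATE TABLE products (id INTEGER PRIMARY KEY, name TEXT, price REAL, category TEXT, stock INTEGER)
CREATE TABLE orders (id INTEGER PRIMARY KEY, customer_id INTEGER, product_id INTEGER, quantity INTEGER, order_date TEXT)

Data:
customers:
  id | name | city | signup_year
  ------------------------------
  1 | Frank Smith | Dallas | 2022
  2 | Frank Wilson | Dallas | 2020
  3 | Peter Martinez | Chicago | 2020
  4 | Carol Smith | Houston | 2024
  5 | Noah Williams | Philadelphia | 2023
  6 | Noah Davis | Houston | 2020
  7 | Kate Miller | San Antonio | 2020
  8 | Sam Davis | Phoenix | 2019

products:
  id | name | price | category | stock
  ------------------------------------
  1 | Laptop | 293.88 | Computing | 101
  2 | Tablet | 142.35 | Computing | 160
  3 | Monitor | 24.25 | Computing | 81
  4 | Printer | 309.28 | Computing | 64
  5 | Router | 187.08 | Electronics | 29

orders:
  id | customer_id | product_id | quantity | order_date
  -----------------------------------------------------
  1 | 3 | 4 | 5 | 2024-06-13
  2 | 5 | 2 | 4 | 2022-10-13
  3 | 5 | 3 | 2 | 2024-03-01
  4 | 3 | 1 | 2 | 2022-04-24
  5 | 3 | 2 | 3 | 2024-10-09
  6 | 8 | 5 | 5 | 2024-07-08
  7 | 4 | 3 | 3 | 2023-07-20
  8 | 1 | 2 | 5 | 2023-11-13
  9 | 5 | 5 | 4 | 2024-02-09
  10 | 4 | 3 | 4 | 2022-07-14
SELECT id, customer_id FROM orders WHERE customer_id IN (SELECT id FROM customers WHERE signup_year < 2022)

Execution result:
id | customer_id
1 | 3
4 | 3
5 | 3
6 | 8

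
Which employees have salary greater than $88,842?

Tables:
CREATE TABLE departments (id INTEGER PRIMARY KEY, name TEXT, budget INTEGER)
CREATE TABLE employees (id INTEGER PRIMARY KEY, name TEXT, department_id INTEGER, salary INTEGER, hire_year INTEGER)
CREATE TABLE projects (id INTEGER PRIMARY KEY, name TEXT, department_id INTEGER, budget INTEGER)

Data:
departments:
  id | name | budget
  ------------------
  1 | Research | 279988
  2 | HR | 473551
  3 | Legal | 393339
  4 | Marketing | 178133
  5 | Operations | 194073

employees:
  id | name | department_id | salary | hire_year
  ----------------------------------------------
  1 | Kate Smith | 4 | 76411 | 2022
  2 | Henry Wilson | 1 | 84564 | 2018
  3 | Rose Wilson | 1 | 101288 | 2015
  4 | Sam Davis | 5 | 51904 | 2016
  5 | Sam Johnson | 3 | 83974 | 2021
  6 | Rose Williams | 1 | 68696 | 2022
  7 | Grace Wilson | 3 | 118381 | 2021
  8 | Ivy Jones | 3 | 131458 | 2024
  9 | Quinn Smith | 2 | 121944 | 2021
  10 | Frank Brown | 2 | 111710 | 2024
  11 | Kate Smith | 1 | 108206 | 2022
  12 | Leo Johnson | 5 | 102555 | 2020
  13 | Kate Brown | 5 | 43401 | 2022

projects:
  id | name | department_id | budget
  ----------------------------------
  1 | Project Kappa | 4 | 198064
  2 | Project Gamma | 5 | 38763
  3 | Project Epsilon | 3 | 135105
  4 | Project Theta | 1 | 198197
SELECT name, salary FROM employees WHERE salary > 88842

Execution result:
name | salary
Rose Wilson | 101288
Grace Wilson | 118381
Ivy Jones | 131458
Quinn Smith | 121944
Frank Brown | 111710
Kate Smith | 108206
Leo Johnson | 102555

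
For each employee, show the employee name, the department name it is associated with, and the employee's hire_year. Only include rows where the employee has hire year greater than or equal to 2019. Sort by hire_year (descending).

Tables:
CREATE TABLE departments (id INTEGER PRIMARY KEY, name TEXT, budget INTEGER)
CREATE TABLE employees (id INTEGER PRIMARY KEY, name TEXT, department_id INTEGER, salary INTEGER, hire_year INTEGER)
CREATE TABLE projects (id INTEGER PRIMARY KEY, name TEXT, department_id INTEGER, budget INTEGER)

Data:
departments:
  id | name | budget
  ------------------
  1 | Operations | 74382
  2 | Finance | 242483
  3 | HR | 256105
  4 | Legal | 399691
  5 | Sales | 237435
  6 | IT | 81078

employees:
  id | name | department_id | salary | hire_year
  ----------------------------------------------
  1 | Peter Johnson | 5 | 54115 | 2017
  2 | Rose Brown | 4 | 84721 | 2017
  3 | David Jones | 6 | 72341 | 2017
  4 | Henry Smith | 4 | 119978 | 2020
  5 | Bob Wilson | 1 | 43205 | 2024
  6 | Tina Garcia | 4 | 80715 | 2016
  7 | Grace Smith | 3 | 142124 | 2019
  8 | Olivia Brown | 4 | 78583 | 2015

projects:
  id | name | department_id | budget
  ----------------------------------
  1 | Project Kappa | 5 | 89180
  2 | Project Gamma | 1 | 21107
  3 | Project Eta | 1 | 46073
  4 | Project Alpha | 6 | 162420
SELECT c.name, p.name AS department, c.hire_year FROM employees c JOIN departments p ON c.department_id = p.id WHERE c.hire_year >= 2019 ORDER BY c.hire_year DESC

Execution result:
name | department | hire_year
Bob Wilson | Operations | 2024
Henry Smith | Legal | 2020
Grace Smith | HR | 2019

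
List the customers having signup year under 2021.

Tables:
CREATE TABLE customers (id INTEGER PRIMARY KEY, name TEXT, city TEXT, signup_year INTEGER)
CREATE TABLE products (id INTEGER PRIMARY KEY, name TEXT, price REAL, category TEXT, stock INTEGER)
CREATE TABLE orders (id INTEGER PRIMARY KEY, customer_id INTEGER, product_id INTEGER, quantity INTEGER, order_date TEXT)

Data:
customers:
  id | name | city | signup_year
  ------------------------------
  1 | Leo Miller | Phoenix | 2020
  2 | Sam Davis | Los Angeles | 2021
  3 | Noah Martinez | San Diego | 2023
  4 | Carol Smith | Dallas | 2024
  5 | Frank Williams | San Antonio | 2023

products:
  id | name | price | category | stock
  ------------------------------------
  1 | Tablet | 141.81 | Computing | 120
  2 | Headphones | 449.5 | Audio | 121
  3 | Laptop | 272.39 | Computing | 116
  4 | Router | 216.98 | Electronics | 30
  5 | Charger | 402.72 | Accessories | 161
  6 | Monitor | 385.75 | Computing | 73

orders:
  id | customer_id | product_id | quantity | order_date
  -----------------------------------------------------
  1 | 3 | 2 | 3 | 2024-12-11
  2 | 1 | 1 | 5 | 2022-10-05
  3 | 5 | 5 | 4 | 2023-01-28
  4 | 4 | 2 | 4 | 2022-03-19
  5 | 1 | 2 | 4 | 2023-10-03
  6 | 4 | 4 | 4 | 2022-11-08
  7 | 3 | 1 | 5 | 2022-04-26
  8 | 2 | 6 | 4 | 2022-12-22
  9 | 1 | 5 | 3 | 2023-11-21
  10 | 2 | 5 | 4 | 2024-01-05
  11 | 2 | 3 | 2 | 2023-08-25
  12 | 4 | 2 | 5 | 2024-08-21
SELECT name, signup_year FROM customers WHERE signup_year < 2021

Execution result:
name | signup_year
Leo Miller | 2020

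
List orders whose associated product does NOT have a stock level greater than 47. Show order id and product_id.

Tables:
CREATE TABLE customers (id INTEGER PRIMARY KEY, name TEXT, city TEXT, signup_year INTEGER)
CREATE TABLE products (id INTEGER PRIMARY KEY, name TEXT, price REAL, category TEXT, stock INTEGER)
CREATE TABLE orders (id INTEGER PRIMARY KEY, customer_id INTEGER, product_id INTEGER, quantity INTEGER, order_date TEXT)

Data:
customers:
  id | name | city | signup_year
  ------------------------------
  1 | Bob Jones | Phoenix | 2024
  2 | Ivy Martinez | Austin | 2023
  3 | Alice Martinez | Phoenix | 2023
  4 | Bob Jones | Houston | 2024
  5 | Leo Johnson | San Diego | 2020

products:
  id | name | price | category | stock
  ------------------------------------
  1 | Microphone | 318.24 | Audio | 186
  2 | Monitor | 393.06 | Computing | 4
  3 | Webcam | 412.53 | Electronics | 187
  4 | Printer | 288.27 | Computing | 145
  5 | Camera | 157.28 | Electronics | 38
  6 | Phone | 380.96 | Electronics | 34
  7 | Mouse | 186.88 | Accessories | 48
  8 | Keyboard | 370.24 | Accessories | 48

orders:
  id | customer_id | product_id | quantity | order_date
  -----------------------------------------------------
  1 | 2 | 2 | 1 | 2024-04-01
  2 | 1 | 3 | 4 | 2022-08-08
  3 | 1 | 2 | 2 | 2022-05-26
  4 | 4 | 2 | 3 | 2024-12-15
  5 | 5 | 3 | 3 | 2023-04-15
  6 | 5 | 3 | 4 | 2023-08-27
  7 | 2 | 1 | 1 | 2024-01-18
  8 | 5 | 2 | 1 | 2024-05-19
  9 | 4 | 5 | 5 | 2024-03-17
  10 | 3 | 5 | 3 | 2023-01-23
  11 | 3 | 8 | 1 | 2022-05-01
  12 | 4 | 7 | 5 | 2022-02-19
SELECT id, product_id FROM orders WHERE product_id NOT IN (SELECT id FROM products WHERE stock > 47)

Execution result:
id | product_id
1 | 2
3 | 2
4 | 2
8 | 2
9 | 5
10 | 5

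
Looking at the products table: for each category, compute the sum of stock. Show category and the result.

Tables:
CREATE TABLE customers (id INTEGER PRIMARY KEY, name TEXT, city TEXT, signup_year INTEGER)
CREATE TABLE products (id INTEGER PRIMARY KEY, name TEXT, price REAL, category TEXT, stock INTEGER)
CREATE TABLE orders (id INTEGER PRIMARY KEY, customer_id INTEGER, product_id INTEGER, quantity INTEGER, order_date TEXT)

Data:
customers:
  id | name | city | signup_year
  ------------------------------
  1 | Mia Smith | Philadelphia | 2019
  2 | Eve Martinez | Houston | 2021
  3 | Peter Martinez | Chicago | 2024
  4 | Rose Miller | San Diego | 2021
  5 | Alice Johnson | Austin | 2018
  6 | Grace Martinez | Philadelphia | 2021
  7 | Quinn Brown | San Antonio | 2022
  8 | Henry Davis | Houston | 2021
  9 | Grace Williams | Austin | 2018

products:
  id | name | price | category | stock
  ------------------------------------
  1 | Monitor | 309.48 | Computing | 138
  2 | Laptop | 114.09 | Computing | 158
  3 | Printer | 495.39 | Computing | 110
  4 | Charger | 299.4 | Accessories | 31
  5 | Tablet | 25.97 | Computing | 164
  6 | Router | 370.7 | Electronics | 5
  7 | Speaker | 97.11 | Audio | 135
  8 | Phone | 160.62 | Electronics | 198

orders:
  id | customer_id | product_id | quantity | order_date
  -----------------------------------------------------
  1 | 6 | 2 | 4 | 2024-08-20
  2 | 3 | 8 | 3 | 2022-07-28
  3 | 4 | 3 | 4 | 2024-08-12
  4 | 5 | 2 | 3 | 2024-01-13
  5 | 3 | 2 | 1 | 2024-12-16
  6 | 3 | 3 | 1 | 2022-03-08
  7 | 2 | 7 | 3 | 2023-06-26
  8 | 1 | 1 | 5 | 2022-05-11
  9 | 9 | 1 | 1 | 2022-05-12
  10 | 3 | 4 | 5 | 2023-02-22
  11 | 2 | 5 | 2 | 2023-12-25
SELECT category, SUM(stock) AS sum_stock FROM products GROUP BY category

Execution result:
category | sum_stock
Accessories | 31
Audio | 135
Computing | 570
Electronics | 203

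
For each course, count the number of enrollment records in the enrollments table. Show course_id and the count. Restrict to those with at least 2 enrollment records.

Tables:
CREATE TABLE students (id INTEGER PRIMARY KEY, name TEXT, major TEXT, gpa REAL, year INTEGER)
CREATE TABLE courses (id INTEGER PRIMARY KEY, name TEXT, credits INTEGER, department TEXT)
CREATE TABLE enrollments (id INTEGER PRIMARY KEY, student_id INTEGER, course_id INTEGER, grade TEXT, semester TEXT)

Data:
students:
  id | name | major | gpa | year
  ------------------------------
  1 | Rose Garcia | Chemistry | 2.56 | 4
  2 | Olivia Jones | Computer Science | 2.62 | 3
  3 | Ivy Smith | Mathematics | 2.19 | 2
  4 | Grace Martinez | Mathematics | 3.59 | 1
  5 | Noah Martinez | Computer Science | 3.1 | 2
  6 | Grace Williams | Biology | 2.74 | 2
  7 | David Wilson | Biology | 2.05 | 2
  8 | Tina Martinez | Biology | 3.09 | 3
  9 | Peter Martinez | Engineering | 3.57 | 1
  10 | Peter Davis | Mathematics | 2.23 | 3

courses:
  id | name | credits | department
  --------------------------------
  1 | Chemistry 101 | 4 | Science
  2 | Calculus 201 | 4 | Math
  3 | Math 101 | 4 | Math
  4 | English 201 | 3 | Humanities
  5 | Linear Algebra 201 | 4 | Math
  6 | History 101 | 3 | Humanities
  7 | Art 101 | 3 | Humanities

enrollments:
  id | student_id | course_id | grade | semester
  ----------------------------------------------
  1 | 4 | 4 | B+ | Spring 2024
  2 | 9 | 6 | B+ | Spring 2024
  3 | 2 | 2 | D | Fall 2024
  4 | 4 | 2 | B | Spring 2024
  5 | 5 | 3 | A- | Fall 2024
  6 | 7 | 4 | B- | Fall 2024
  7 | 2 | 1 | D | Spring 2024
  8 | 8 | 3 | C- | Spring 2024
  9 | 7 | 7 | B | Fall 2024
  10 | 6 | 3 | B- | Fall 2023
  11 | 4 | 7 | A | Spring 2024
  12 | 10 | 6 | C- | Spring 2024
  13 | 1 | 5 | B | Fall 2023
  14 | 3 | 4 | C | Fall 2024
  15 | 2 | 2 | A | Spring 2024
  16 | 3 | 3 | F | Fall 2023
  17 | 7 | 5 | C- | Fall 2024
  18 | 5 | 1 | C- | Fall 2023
SELECT course_id, COUNT(*) AS enrollment_count FROM enrollments GROUP BY course_id HAVING COUNT(*) >= 2

Execution result:
course_id | enrollment_count
1 | 2
2 | 3
3 | 4
4 | 3
5 | 2
6 | 2
7 | 2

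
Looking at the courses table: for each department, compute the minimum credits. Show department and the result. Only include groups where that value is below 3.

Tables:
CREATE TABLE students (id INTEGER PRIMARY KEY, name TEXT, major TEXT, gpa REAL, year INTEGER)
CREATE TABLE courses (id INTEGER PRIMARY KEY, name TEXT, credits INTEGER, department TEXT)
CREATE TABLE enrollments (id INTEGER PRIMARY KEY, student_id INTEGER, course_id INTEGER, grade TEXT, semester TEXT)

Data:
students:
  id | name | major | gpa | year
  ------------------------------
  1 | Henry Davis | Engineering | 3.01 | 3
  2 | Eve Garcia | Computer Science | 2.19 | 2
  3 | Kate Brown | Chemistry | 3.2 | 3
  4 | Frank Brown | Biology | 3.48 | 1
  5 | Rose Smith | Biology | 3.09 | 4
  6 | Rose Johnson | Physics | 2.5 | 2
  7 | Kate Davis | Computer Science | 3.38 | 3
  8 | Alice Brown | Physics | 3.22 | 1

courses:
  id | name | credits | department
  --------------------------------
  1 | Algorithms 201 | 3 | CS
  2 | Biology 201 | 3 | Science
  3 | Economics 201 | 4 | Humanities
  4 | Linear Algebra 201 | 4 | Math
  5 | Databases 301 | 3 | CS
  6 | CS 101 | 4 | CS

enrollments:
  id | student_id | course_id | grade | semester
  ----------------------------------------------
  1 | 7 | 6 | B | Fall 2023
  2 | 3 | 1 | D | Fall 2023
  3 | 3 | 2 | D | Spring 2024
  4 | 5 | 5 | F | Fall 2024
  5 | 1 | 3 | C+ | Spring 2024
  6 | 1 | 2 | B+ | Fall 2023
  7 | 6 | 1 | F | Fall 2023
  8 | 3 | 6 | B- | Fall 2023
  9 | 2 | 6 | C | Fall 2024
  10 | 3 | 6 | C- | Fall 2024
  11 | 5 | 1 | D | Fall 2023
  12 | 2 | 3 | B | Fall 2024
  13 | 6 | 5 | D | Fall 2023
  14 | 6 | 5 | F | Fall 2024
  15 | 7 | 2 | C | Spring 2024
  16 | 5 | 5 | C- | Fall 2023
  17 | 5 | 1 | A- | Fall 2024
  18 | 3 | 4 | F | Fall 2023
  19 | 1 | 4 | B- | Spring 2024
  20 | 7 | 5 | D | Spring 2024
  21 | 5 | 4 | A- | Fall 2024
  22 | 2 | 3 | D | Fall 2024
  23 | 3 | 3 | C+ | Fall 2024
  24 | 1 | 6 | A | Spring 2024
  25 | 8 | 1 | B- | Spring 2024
SELECT department, MIN(credits) AS min_credits FROM courses GROUP BY department HAVING MIN(credits) < 3

Execution result:
(no rows)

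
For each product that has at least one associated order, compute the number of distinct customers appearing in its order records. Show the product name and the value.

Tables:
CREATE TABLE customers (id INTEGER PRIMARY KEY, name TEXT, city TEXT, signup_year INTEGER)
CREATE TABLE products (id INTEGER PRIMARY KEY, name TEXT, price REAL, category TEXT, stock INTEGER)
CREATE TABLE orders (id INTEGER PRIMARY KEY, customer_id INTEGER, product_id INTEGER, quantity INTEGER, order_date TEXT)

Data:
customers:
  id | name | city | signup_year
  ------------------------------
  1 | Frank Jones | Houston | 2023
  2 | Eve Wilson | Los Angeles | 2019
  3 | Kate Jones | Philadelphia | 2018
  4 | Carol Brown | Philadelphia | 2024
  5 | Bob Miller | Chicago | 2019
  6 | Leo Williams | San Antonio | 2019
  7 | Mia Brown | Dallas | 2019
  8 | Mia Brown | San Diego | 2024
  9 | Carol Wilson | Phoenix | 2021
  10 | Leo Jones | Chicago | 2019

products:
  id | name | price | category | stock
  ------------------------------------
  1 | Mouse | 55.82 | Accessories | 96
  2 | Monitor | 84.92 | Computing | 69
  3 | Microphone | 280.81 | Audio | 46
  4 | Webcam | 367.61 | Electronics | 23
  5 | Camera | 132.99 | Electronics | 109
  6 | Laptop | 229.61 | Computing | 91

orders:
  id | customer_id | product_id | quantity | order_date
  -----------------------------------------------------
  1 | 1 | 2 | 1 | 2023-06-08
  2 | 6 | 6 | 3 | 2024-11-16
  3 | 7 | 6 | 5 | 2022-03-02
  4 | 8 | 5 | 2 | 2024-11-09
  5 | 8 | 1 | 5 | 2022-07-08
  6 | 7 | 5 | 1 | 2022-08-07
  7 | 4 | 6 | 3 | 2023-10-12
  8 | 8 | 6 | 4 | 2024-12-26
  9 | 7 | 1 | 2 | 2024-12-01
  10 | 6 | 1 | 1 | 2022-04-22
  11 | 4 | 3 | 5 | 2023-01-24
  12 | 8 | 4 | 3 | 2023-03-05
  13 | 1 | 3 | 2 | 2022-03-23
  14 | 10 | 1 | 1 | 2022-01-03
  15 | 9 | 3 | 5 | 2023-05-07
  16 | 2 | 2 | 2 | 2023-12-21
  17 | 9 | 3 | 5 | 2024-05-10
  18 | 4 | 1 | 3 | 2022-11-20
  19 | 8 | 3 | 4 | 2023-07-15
SELECT p.name, COUNT(DISTINCT c.customer_id) AS distinct_customer_count FROM orders c JOIN products p ON c.product_id = p.id GROUP BY p.id, p.name

Execution result:
name | distinct_customer_count
Mouse | 5
Monitor | 2
Microphone | 4
Webcam | 1
Camera | 2
Laptop | 4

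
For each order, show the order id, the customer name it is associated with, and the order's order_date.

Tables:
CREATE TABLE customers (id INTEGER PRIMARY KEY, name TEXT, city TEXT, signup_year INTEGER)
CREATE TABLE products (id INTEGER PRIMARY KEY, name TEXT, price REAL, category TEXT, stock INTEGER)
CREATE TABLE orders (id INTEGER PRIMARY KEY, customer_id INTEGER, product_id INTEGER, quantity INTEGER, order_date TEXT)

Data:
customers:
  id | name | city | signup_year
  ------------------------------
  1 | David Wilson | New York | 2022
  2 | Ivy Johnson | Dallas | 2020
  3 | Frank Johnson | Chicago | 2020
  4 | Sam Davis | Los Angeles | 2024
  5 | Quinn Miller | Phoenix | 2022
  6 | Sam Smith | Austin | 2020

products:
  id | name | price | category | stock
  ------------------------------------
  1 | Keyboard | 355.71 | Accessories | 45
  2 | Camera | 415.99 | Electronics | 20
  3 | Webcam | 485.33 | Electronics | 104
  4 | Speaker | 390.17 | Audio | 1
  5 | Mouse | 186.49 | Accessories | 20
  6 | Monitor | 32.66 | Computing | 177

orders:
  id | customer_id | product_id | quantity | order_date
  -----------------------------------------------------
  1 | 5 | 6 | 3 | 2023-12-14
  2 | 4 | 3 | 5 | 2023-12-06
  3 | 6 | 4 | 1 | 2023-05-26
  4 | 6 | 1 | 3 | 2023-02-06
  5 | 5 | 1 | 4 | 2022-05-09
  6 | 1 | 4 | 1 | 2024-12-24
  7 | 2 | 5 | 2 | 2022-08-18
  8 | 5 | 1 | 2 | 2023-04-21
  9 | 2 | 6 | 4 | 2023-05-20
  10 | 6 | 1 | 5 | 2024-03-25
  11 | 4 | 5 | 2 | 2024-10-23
SELECT c.id, p.name AS customer, c.order_date FROM orders c JOIN customers p ON c.customer_id = p.id

Execution result:
id | customer | order_date
1 | Quinn Miller | 2023-12-14
2 | Sam Davis | 2023-12-06
3 | Sam Smith | 2023-05-26
4 | Sam Smith | 2023-02-06
5 | Quinn Miller | 2022-05-09
6 | David Wilson | 2024-12-24
7 | Ivy Johnson | 2022-08-18
8 | Quinn Miller | 2023-04-21
9 | Ivy Johnson | 2023-05-20
10 | Sam Smith | 2024-03-25
11 | Sam Davis | 2024-10-23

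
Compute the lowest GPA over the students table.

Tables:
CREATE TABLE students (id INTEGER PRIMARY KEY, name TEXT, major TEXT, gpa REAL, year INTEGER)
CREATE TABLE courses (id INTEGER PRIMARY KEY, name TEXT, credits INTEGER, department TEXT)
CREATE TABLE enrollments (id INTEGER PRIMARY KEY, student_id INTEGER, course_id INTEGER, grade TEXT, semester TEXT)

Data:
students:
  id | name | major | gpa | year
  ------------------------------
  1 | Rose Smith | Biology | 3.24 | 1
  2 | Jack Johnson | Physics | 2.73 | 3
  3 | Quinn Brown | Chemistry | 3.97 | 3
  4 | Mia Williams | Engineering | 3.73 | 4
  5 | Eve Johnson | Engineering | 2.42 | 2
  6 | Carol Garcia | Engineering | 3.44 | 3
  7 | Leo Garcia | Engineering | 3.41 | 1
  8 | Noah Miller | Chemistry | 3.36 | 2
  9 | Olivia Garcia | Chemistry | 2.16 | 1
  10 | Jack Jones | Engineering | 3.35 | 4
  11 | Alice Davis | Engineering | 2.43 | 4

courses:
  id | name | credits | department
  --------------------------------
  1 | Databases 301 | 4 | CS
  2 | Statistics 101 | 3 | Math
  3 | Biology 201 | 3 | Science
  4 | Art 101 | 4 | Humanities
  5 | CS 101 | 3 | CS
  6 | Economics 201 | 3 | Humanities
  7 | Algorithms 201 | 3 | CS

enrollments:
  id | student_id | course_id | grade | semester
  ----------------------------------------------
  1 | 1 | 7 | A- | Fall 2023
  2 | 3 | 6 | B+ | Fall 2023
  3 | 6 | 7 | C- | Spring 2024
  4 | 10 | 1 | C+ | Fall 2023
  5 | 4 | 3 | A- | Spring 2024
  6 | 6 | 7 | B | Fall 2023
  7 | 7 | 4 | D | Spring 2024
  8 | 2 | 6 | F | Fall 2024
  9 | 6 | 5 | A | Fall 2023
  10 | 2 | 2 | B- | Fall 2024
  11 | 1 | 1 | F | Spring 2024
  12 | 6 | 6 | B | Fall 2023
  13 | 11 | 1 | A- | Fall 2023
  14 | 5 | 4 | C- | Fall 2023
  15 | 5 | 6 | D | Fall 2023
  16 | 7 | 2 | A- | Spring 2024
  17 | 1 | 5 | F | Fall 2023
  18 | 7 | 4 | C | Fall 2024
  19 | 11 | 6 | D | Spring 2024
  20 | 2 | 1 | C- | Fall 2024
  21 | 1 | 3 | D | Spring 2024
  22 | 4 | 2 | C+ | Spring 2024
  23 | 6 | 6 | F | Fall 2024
SELECT MIN(gpa) FROM students

Execution result:
2.16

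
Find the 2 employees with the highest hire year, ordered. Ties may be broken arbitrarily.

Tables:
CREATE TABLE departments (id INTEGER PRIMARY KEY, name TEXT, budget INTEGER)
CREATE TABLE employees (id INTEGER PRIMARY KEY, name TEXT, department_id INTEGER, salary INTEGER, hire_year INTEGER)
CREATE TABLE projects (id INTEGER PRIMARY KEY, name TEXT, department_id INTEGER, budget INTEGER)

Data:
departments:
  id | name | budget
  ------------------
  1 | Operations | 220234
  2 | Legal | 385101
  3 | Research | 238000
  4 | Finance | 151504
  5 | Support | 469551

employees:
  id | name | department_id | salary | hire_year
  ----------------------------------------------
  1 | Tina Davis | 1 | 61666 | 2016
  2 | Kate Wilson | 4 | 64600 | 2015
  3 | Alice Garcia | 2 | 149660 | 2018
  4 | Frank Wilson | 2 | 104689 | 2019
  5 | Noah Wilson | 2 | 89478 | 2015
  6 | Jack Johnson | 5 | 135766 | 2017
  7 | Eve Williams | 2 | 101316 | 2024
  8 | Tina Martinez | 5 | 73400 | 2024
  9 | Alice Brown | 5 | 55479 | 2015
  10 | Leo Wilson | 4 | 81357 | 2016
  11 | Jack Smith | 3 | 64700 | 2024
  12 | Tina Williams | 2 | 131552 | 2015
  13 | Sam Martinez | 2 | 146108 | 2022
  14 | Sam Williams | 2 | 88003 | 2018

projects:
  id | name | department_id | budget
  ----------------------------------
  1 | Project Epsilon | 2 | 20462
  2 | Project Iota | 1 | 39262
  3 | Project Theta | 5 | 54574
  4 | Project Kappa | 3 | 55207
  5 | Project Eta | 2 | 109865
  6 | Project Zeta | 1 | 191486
SELECT name, hire_year FROM employees ORDER BY hire_year DESC LIMIT 2

Execution result:
name | hire_year
Eve Williams | 2024
Tina Martinez | 2024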